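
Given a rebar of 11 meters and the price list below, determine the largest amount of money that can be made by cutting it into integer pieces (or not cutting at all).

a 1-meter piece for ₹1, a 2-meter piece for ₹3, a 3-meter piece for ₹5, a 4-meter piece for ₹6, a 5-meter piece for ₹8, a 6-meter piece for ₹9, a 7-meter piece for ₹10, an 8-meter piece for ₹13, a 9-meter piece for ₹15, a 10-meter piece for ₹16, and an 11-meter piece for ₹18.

18

Build v[k] bottom-up: v[k] = max over allowed piece i of (p[i] + v[k−i]).
v[1] = 1
v[2] = 3
v[3] = 5
v[4] = 6  (first piece 1, then v[3]=5)
v[5] = 8  (first piece 2, then v[3]=5)
v[6] = 10  (first piece 3, then v[3]=5)
v[7] = 11  (first piece 1, then v[6]=10)
v[8] = 13  (first piece 2, then v[6]=10)
v[9] = 15  (first piece 3, then v[6]=10)
v[10] = 16  (first piece 1, then v[9]=15)
v[11] = 18  (first piece 2, then v[9]=15)
One optimal cutting: 3 + 3 + 3 + 2 → ₹5 + ₹5 + ₹5 + ₹3 = ₹18.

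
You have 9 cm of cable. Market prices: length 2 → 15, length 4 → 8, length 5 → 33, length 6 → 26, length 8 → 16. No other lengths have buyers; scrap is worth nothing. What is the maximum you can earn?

63

Consider every possible first cut. f[k] is the best of p[i]+f[k−i] over all sellable i≤k.
f[1] = 0
f[2] = 15
f[3] = 15
f[4] = max(15+15, 8+0) = 30
f[5] = max(15+15, 8+0, 33+0) = 33
f[6] = max(15+30, 8+15, 33+0, 26+0) = 45
f[7] = max(15+33, 8+15, 33+15, 26+0) = 48
f[8] = max(15+45, 8+30, 33+15, 26+15, 16+0) = 60
f[9] = max(15+48, 8+33, 33+30, 26+15, 16+0) = 63
One optimal cutting: 5 + 2 + 2 → 63.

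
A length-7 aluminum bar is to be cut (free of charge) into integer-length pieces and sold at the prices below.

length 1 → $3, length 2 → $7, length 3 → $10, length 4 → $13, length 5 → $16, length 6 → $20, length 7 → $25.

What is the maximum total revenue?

25

Build r[k] bottom-up: r[k] = max over allowed piece i of (p[i] + r[k−i]).
r[1] = 3
r[2] = 7
r[3] = 10  (first piece 1, then r[2]=7)
r[4] = 14  (first piece 2, then r[2]=7)
r[5] = 17  (first piece 1, then r[4]=14)
r[6] = 21  (first piece 2, then r[4]=14)
r[7] = 25
Best is to sell the whole 7-cm piece uncut for $25.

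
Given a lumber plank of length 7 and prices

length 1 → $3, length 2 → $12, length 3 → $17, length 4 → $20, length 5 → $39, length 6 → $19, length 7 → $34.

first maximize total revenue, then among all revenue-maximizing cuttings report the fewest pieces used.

2

Let r[k] be the best obtainable value from length k. For each k, try every first piece i and keep the best of price[i] + r[k−i].
r[1] = 3
r[2] = max(3+3, 12+0) = 12
r[3] = max(3+12, 12+3, 17+0) = 17
r[4] = max(3+17, 12+12, 17+3, 20+0) = 24
r[5] = max(3+24, 12+17, 17+12, 20+3, 39+0) = 39
r[6] = max(3+39, 12+24, 17+17, 20+12, 39+3, 19+0) = 42
r[7] = max(3+42, 12+39, 17+24, …, 19+3, 34+0) = 51
Maximum revenue is $51.
Now minimize piece count subject to staying optimal: for each k, pieces[k] = 1 + min over i with p[i]+r[k−i]=r[k] of pieces[k−i].
pieces[4] = 2
pieces[5] = 1
pieces[6] = 2
pieces[7] = 2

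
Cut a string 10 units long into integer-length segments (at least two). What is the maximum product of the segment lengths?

Fill m[k] for k=2..10: at each k try every first piece i and multiply by the better of (k−i) uncut or m[k−i].
m[2] = 1×max(1,0) = 1×1 = 1
m[3] = 1×max(2,1) = 1×2 = 2
m[4] = 2×max(2,1) = 2×2 = 4
m[5] = 2×max(3,2) = 2×3 = 6
m[6] = 3×max(3,2) = 3×3 = 9
m[7] = 2×max(5,6) = 2×6 = 12
m[8] = 2×max(6,9) = 2×9 = 18
m[9] = 3×max(6,9) = 3×9 = 27
m[10] = 2×max(8,18) = 2×18 = 36
One optimal split: 3 + 3 + 2 + 2; product 3×3×2×2 = 36.

36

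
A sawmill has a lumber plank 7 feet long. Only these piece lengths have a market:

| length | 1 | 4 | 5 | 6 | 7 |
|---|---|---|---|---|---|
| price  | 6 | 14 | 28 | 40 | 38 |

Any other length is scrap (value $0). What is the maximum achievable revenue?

46

Let best[k] be the best obtainable value from length k. For each k, try every first piece i and keep the best of price[i] + best[k−i].
best[1] = 6
best[2] = 12  (first piece 1, then best[1]=6)
best[3] = 18  (first piece 1, then best[2]=12)
best[4] = 24  (first piece 1, then best[3]=18)
best[5] = 30  (first piece 1, then best[4]=24)
best[6] = 40
best[7] = 46  (first piece 1, then best[6]=40)
One optimal cutting: 6 + 1 → $46.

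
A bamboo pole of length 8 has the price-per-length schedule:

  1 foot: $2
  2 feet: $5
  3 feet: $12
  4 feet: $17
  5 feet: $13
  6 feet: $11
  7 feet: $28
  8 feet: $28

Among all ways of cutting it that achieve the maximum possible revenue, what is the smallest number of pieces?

Consider every possible first cut. r[k] is the best of p[i]+r[k−i] over all sellable i≤k.
r[1] = 2
r[2] = max(2+2, 5+0) = 5
r[3] = max(2+5, 5+2, 12+0) = 12
r[4] = max(2+12, 5+5, 12+2, 17+0) = 17
r[5] = max(2+17, 5+12, 12+5, 17+2, 13+0) = 19
r[6] = max(2+19, 5+17, 12+12, 17+5, 13+2, 11+0) = 24
r[7] = max(2+24, 5+19, 12+17, …, 11+2, 28+0) = 29
r[8] = max(2+29, 5+24, 12+19, …, 28+2, 28+0) = 34
Maximum revenue is $34.
Now minimize piece count subject to staying optimal: for each k, pieces[k] = 1 + min over i with p[i]+r[k−i]=r[k] of pieces[k−i].
pieces[5] = 2
pieces[6] = 2
pieces[7] = 2
pieces[8] = 2

2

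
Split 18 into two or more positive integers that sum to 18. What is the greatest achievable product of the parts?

729

Fill g[k] for k=2..18: at each k try every first piece i and multiply by the better of (k−i) uncut or g[k−i].
g[2] = 1*max(1,0) = 1*1 = 1
g[3] = 1*max(2,1) = 1*2 = 2
g[4] = 2*max(2,1) = 2*2 = 4
g[5] = 2*max(3,2) = 2*3 = 6
g[6] = 3*max(3,2) = 3*3 = 9
g[7] = 2*max(5,6) = 2*6 = 12
g[8] = 2*max(6,9) = 2*9 = 18
g[9] = 3*max(6,9) = 3*9 = 27
g[10] = 2*max(8,18) = 2*18 = 36
g[11] = 2*max(9,27) = 2*27 = 54
g[12] = 3*max(9,27) = 3*27 = 81
g[13] = 2*max(11,54) = 2*54 = 108
g[14] = 2*max(12,81) = 2*81 = 162
g[15] = 3*max(12,81) = 3*81 = 243
g[16] = 2*max(14,162) = 2*162 = 324
g[17] = 2*max(15,243) = 2*243 = 486
g[18] = 3*max(15,243) = 3*243 = 729
One optimal split: 3 + 3 + 3 + 3 + 3 + 3; product 3*3*3*3*3*3 = 729.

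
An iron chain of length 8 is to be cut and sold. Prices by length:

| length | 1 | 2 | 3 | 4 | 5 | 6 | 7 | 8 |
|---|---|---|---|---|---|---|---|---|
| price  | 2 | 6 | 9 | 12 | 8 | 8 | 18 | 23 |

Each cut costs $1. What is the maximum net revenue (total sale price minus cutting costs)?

23

Let r[k] be the best obtainable value from length k. For each k, try every first piece i and keep the best of price[i] + r[k−i] minus the 1 cut fee when i<k.
r[1] = 2
r[2] = max(2+2-1, 6+0) = 6
r[3] = max(2+6-1, 6+2-1, 9+0) = 9
r[4] = max(2+9-1, 6+6-1, 9+2-1, 12+0) = 12
r[5] = max(2+12-1, 6+9-1, 9+6-1, 12+2-1, 8+0) = 14
r[6] = max(2+14-1, 6+12-1, 9+9-1, 12+6-1, 8+2-1, 8+0) = 17
r[7] = max(2+17-1, 6+14-1, 9+12-1, …, 8+2-1, 18+0) = 20
r[8] = max(2+20-1, 6+17-1, 9+14-1, …, 18+2-1, 23+0) = 23
One optimal plan: pieces 4 + 4 (1 cut) → $24 − $1 = $23.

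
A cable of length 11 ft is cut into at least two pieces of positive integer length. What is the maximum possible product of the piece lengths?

Define prod[k] = max over 1≤i<k of i · max(k−i, prod[k−i]); the inner max lets the remainder stay uncut if that's better.
prod[2] = 1·max(1,0) = 1·1 = 1
prod[3] = 1·max(2,1) = 1·2 = 2
prod[4] = 2·max(2,1) = 2·2 = 4
prod[5] = 2·max(3,2) = 2·3 = 6
prod[6] = 3·max(3,2) = 3·3 = 9
prod[7] = 2·max(5,6) = 2·6 = 12
prod[8] = 2·max(6,9) = 2·9 = 18
prod[9] = 3·max(6,9) = 3·9 = 27
prod[10] = 2·max(8,18) = 2·18 = 36
prod[11] = 2·max(9,27) = 2·27 = 54
One optimal split: 3 + 3 + 3 + 2; product 3·3·3·2 = 54.

54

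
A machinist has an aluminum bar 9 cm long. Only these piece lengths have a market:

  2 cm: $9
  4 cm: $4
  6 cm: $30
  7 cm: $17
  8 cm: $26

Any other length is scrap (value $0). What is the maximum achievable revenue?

39

Let best[k] be the best obtainable value from length k. For each k, try every first piece i and keep the best of price[i] + best[k−i].
best[1] = 0
best[2] = 9
best[3] = 9
best[4] = 18  (first piece 2, then best[2]=9)
best[5] = 18
best[6] = 30
best[7] = 30
best[8] = 39  (first piece 2, then best[6]=30)
best[9] = 39
One optimal cutting: pieces 6 + 2 with 1 cm of scrap → $39.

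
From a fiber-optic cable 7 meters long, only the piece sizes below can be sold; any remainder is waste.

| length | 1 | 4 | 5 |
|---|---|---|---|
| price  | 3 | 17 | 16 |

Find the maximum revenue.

Let f[k] be the best obtainable value from length k. For each k, try every first piece i and keep the best of price[i] + f[k−i].
f[1] = 3
f[2] = 6  (first piece 1, then f[1]=3)
f[3] = 9  (first piece 1, then f[2]=6)
f[4] = max(3+9, 17+0) = 17
f[5] = max(3+17, 17+3, 16+0) = 20
f[6] = max(3+20, 17+6, 16+3) = 23
f[7] = max(3+23, 17+9, 16+6) = 26
One optimal cutting: 4 + 1 + 1 + 1 → $26.

26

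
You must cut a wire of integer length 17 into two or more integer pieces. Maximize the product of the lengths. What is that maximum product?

486

Define g[k] = max over 1≤i<k of i · max(k−i, g[k−i]); the inner max lets the remainder stay uncut if that's better.
g[2] = 1·max(1,0) = 1·1 = 1
g[3] = 1·max(2,1) = 1·2 = 2
g[4] = 2·max(2,1) = 2·2 = 4
g[5] = 2·max(3,2) = 2·3 = 6
g[6] = 3·max(3,2) = 3·3 = 9
g[7] = 2·max(5,6) = 2·6 = 12
g[8] = 2·max(6,9) = 2·9 = 18
g[9] = 3·max(6,9) = 3·9 = 27
g[10] = 2·max(8,18) = 2·18 = 36
g[11] = 2·max(9,27) = 2·27 = 54
g[12] = 3·max(9,27) = 3·27 = 81
g[13] = 2·max(11,54) = 2·54 = 108
g[14] = 2·max(12,81) = 2·81 = 162
g[15] = 3·max(12,81) = 3·81 = 243
g[16] = 2·max(14,162) = 2·162 = 324
g[17] = 2·max(15,243) = 2·243 = 486
One optimal split: 3 + 3 + 3 + 3 + 3 + 2; product 3·3·3·3·3·2 = 486.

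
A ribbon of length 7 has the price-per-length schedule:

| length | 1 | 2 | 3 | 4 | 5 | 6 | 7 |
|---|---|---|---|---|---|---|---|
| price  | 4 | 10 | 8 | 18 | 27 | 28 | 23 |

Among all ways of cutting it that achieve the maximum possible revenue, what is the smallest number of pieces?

2

Consider every possible first cut. r[k] is the best of p[i]+r[k−i] over all sellable i≤k.
r[1] = 4
r[2] = 10
r[3] = 14  (first piece 1, then r[2]=10)
r[4] = 20  (first piece 2, then r[2]=10)
r[5] = 27
r[6] = 31  (first piece 1, then r[5]=27)
r[7] = 37  (first piece 2, then r[5]=27)
Maximum revenue is ¢37.
Now minimize piece count subject to staying optimal: for each k, pieces[k] = 1 + min over i with p[i]+r[k−i]=r[k] of pieces[k−i].
pieces[4] = 2
pieces[5] = 1
pieces[6] = 2
pieces[7] = 2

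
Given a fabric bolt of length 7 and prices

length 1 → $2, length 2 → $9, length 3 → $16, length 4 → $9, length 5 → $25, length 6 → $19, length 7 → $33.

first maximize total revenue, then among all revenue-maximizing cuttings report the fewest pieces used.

Let r[k] be the best obtainable value from length k. For each k, try every first piece i and keep the best of price[i] + r[k−i].
r[1] = 2
r[2] = max(2+2, 9+0) = 9
r[3] = max(2+9, 9+2, 16+0) = 16
r[4] = max(2+16, 9+9, 16+2, 9+0) = 18
r[5] = max(2+18, 9+16, 16+9, 9+2, 25+0) = 25
r[6] = max(2+25, 9+18, 16+16, 9+9, 25+2, 19+0) = 32
r[7] = max(2+32, 9+25, 16+18, …, 19+2, 33+0) = 34
Maximum revenue is $34.
Now minimize piece count subject to staying optimal: for each k, pieces[k] = 1 + min over i with p[i]+r[k−i]=r[k] of pieces[k−i].
pieces[4] = 2
pieces[5] = 1
pieces[6] = 2
pieces[7] = 2

2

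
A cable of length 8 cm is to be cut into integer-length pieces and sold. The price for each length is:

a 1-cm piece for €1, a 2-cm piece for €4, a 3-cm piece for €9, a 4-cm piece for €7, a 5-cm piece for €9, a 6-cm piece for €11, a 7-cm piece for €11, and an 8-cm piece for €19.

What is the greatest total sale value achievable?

Build v[k] bottom-up: v[k] = max over allowed piece i of (p[i] + v[k−i]).
v[1] = 1
v[2] = 4
v[3] = 9
v[4] = 10  (first piece 1, then v[3]=9)
v[5] = 13  (first piece 2, then v[3]=9)
v[6] = 18  (first piece 3, then v[3]=9)
v[7] = 19  (first piece 1, then v[6]=18)
v[8] = 22  (first piece 2, then v[6]=18)
One optimal cutting: 3 + 3 + 2 → €9 + €9 + €4 = €22.

22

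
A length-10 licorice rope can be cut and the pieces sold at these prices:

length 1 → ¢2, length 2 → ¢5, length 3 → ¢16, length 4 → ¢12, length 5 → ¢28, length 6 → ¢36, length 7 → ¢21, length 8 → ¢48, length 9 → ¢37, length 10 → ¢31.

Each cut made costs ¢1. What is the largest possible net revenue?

55

Let v[k] be the best obtainable value from length k. For each k, try every first piece i and keep the best of price[i] + v[k−i] minus the 1 cut fee when i<k.
v[1] = 2
v[2] = max(2+2-1, 5+0) = 5
v[3] = max(2+5-1, 5+2-1, 16+0) = 16
v[4] = max(2+16-1, 5+5-1, 16+2-1, 12+0) = 17
v[5] = max(2+17-1, 5+16-1, 16+5-1, 12+2-1, 28+0) = 28
v[6] = max(2+28-1, 5+17-1, 16+16-1, 12+5-1, 28+2-1, 36+0) = 36
v[7] = max(2+36-1, 5+28-1, 16+17-1, …, 36+2-1, 21+0) = 37
v[8] = max(2+37-1, 5+36-1, 16+28-1, …, 21+2-1, 48+0) = 48
v[9] = max(2+48-1, 5+37-1, 16+36-1, …, 48+2-1, 37+0) = 51
v[10] = max(2+51-1, 5+48-1, 16+37-1, …, 37+2-1, 31+0) = 55
One optimal plan: pieces 5 + 5 (1 cut) → ¢56 − ¢1 = ¢55.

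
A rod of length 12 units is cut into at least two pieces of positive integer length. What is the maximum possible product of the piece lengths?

81

Fill m[k] for k=2..12: at each k try every first piece i and multiply by the better of (k−i) uncut or m[k−i].
m[2] = 1×max(1,0) = 1×1 = 1
m[3] = 1×max(2,1) = 1×2 = 2
m[4] = 2×max(2,1) = 2×2 = 4
m[5] = 2×max(3,2) = 2×3 = 6
m[6] = 3×max(3,2) = 3×3 = 9
m[7] = 2×max(5,6) = 2×6 = 12
m[8] = 2×max(6,9) = 2×9 = 18
m[9] = 3×max(6,9) = 3×9 = 27
m[10] = 2×max(8,18) = 2×18 = 36
m[11] = 2×max(9,27) = 2×27 = 54
m[12] = 3×max(9,27) = 3×27 = 81
One optimal split: 3 + 3 + 3 + 3; product 3×3×3×3 = 81.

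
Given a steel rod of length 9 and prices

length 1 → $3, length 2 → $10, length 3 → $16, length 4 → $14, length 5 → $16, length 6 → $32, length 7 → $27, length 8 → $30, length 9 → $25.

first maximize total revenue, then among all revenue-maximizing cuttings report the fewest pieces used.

2

Consider every possible first cut. r[k] is the best of p[i]+r[k−i] over all sellable i≤k.
r[1] = 3
r[2] = 10
r[3] = 16
r[4] = 20  (first piece 2, then r[2]=10)
r[5] = 26  (first piece 2, then r[3]=16)
r[6] = 32  (first piece 3, then r[3]=16)
r[7] = 36  (first piece 2, then r[5]=26)
r[8] = 42  (first piece 2, then r[6]=32)
r[9] = 48  (first piece 3, then r[6]=32)
Maximum revenue is $48.
Now minimize piece count subject to staying optimal: for each k, pieces[k] = 1 + min over i with p[i]+r[k−i]=r[k] of pieces[k−i].
pieces[6] = 1
pieces[7] = 3
pieces[8] = 2
pieces[9] = 2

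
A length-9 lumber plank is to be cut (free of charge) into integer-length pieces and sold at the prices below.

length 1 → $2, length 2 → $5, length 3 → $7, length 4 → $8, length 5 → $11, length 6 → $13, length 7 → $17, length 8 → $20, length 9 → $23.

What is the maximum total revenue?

Consider every possible first cut. best[k] is the best of p[i]+best[k−i] over all sellable i≤k.
best[1] = 2
best[2] = 5
best[3] = 7  (first piece 1, then best[2]=5)
best[4] = 10  (first piece 2, then best[2]=5)
best[5] = 12  (first piece 1, then best[4]=10)
best[6] = 15  (first piece 2, then best[4]=10)
best[7] = 17  (first piece 1, then best[6]=15)
best[8] = 20  (first piece 2, then best[6]=15)
best[9] = 23
Best is to sell the whole 9-foot piece uncut for $23.

23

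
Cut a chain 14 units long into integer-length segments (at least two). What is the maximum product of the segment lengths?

Let P[k] be the best product for length k (with at least one cut). For each first piece i, the rest contributes max(k−i, P[k−i]).
P[2] = 1·max(1,0) = 1·1 = 1
P[3] = max(1·2, 2·1) = 2
P[4] = max(1·3, 2·2, 3·1) = 4
P[5] = max(1·4, 2·3, 3·2, 4·1) = 6
P[6] = max(1·6, 2·4, 3·3, 4·2, 5·1) = 9
P[7] = max(1·9, 2·6, 3·4, 4·3, 5·2, 6·1) = 12
P[8] = max(1·12, 2·9, 3·6, …, 6·2, 7·1) = 18
P[9] = max(1·18, 2·12, 3·9, …, 7·2, 8·1) = 27
P[10] = max(1·27, 2·18, 3·12, …, 8·2, 9·1) = 36
P[11] = max(1·36, 2·27, 3·18, …, 9·2, 10·1) = 54
P[12] = max(1·54, 2·36, 3·27, …, 10·2, 11·1) = 81
P[13] = max(1·81, 2·54, 3·36, …, 11·2, 12·1) = 108
P[14] = max(1·108, 2·81, 3·54, …, 12·2, 13·1) = 162
One optimal split: 3 + 3 + 3 + 3 + 2; product 3·3·3·3·2 = 162.

162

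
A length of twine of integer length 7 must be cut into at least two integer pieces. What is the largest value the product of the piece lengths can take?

12

Let prod[k] be the best product for length k (with at least one cut). For each first piece i, the rest contributes max(k−i, prod[k−i]).
prod[2] = 1×max(1,0) = 1×1 = 1
prod[3] = 1×max(2,1) = 1×2 = 2
prod[4] = 2×max(2,1) = 2×2 = 4
prod[5] = 2×max(3,2) = 2×3 = 6
prod[6] = 3×max(3,2) = 3×3 = 9
prod[7] = 2×max(5,6) = 2×6 = 12
One optimal split: 3 + 2 + 2; product 3×2×2 = 12.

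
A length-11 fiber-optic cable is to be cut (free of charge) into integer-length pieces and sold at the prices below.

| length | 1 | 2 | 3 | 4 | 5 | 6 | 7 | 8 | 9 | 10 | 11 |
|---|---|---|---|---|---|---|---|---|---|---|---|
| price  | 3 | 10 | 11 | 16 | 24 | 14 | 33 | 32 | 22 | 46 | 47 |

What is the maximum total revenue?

54

Build r[k] bottom-up: r[k] = max over allowed piece i of (p[i] + r[k−i]).
r[1] = 3
r[2] = 10
r[3] = 13  (first piece 1, then r[2]=10)
r[4] = 20  (first piece 2, then r[2]=10)
r[5] = 24
r[6] = 30  (first piece 2, then r[4]=20)
r[7] = 34  (first piece 2, then r[5]=24)
r[8] = 40  (first piece 2, then r[6]=30)
r[9] = 44  (first piece 2, then r[7]=34)
r[10] = 50  (first piece 2, then r[8]=40)
r[11] = 54  (first piece 2, then r[9]=44)
One optimal cutting: 5 + 2 + 2 + 2 → $24 + $10 + $10 + $10 = $54.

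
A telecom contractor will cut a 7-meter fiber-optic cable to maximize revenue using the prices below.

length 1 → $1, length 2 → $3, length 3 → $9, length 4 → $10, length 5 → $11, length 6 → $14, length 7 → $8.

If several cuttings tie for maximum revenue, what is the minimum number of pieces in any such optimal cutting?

2

Build r[k] bottom-up: r[k] = max over allowed piece i of (p[i] + r[k−i]).
r[1] = 1
r[2] = 3
r[3] = 9
r[4] = 10  (first piece 1, then r[3]=9)
r[5] = 12  (first piece 2, then r[3]=9)
r[6] = 18  (first piece 3, then r[3]=9)
r[7] = 19  (first piece 1, then r[6]=18)
Maximum revenue is $19.
Now minimize piece count subject to staying optimal: for each k, pieces[k] = 1 + min over i with p[i]+r[k−i]=r[k] of pieces[k−i].
pieces[4] = 1
pieces[5] = 2
pieces[6] = 2
pieces[7] = 2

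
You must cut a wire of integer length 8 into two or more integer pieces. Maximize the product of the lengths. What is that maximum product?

Define g[k] = max over 1≤i<k of i · max(k−i, g[k−i]); the inner max lets the remainder stay uncut if that's better.
g[2] = 1·max(1,0) = 1·1 = 1
g[3] = 1·max(2,1) = 1·2 = 2
g[4] = 2·max(2,1) = 2·2 = 4
g[5] = 2·max(3,2) = 2·3 = 6
g[6] = 3·max(3,2) = 3·3 = 9
g[7] = 2·max(5,6) = 2·6 = 12
g[8] = 2·max(6,9) = 2·9 = 18
One optimal split: 3 + 3 + 2; product 3·3·2 = 18.

18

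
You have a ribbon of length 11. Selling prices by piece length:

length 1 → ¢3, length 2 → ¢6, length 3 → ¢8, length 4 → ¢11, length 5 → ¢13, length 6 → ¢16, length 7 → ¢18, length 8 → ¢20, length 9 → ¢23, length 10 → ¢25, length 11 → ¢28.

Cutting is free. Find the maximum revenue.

Let best[k] be the best obtainable value from length k. For each k, try every first piece i and keep the best of price[i] + best[k−i].
best[1] = 3
best[2] = 6  (first piece 1, then best[1]=3)
best[3] = 9  (first piece 1, then best[2]=6)
best[4] = 12  (first piece 1, then best[3]=9)
best[5] = 15  (first piece 1, then best[4]=12)
best[6] = 18  (first piece 1, then best[5]=15)
best[7] = 21  (first piece 1, then best[6]=18)
best[8] = 24  (first piece 1, then best[7]=21)
best[9] = 27  (first piece 1, then best[8]=24)
best[10] = 30  (first piece 1, then best[9]=27)
best[11] = 33  (first piece 1, then best[10]=30)
One optimal cutting: 1 + 1 + 1 + 1 + 1 + 1 + 1 + 1 + 1 + 1 + 1 → ¢3 + ¢3 + ¢3 + ¢3 + ¢3 + ¢3 + ¢3 + ¢3 + ¢3 + ¢3 + ¢3 = ¢33.

33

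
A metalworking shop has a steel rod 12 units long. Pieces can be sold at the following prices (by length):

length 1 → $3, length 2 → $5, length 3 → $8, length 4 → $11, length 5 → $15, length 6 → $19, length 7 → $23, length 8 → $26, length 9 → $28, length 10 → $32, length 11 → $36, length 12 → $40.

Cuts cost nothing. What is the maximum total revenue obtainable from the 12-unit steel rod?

Consider every possible first cut. v[k] is the best of p[i]+v[k−i] over all sellable i≤k.
v[1] = 3
v[2] = 6  (first piece 1, then v[1]=3)
v[3] = 9  (first piece 1, then v[2]=6)
v[4] = 12  (first piece 1, then v[3]=9)
v[5] = 15  (first piece 1, then v[4]=12)
v[6] = 19
v[7] = 23
v[8] = 26  (first piece 1, then v[7]=23)
v[9] = 29  (first piece 1, then v[8]=26)
v[10] = 32  (first piece 1, then v[9]=29)
v[11] = 36
v[12] = 40
Best is to sell the whole 12-unit piece uncut for $40.

40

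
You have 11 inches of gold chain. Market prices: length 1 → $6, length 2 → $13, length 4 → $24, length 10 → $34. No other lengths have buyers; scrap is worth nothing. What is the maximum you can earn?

71

Build best[k] bottom-up: best[k] = max over allowed piece i of (p[i] + best[k−i]).
best[1] = 6
best[2] = 13
best[3] = 19  (first piece 1, then best[2]=13)
best[4] = 26  (first piece 2, then best[2]=13)
best[5] = 32  (first piece 1, then best[4]=26)
best[6] = 39  (first piece 2, then best[4]=26)
best[7] = 45  (first piece 1, then best[6]=39)
best[8] = 52  (first piece 2, then best[6]=39)
best[9] = 58  (first piece 1, then best[8]=52)
best[10] = 65  (first piece 2, then best[8]=52)
best[11] = 71  (first piece 1, then best[10]=65)
One optimal cutting: 2 + 2 + 2 + 2 + 2 + 1 → $71.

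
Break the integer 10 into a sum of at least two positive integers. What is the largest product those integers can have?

Fill g[k] for k=2..10: at each k try every first piece i and multiply by the better of (k−i) uncut or g[k−i].
Small cases: g[2]=1, g[3]=2, g[4]=4.
g[5] = max(1×4, 2×3, 3×2, 4×1) = 6
g[6] = max(1×6, 2×4, 3×3, 4×2, 5×1) = 9
g[7] = max(1×9, 2×6, 3×4, 4×3, 5×2, 6×1) = 12
g[8] = max(1×12, 2×9, 3×6, …, 6×2, 7×1) = 18
g[9] = max(1×18, 2×12, 3×9, …, 7×2, 8×1) = 27
g[10] = max(1×27, 2×18, 3×12, …, 8×2, 9×1) = 36
One optimal split: 3 + 3 + 2 + 2; product 3×3×2×2 = 36.

36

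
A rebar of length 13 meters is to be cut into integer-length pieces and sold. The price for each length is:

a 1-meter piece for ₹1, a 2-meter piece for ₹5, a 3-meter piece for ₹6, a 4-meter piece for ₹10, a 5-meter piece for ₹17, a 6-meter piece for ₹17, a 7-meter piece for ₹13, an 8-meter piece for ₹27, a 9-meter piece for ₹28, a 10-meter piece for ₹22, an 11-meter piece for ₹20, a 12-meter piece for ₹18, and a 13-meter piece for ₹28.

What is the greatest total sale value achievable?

Let v[k] be the best obtainable value from length k. For each k, try every first piece i and keep the best of price[i] + v[k−i].
v[1] = 1
v[2] = 5
v[3] = 6  (first piece 1, then v[2]=5)
v[4] = 10  (first piece 2, then v[2]=5)
v[5] = 17
v[6] = 18  (first piece 1, then v[5]=17)
v[7] = 22  (first piece 2, then v[5]=17)
v[8] = 27
v[9] = 28  (first piece 1, then v[8]=27)
v[10] = 34  (first piece 5, then v[5]=17)
v[11] = 35  (first piece 1, then v[10]=34)
v[12] = 39  (first piece 2, then v[10]=34)
v[13] = 44  (first piece 5, then v[8]=27)
One optimal cutting: 8 + 5 → ₹27 + ₹17 = ₹44.

44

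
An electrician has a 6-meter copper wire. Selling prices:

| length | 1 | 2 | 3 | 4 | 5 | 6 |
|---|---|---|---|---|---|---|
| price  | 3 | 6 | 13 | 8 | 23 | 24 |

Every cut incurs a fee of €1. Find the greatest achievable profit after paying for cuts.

25

Let net[k] be the best obtainable value from length k. For each k, try every first piece i and keep the best of price[i] + net[k−i] minus the 1 cut fee when i<k.
net[1] = 3
net[2] = max(3+3-1, 6+0) = 6
net[3] = max(3+6-1, 6+3-1, 13+0) = 13
net[4] = max(3+13-1, 6+6-1, 13+3-1, 8+0) = 15
net[5] = max(3+15-1, 6+13-1, 13+6-1, 8+3-1, 23+0) = 23
net[6] = max(3+23-1, 6+15-1, 13+13-1, 8+6-1, 23+3-1, 24+0) = 25
One optimal plan: pieces 5 + 1 (1 cut) → €26 − €1 = €25.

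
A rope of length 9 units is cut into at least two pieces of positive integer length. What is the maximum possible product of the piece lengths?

Fill f[k] for k=2..9: at each k try every first piece i and multiply by the better of (k−i) uncut or f[k−i].
Small cases: f[2]=1, f[3]=2.
f[4] = max(1·3, 2·2, 3·1) = 4
f[5] = max(1·4, 2·3, 3·2, 4·1) = 6
f[6] = max(1·6, 2·4, 3·3, 4·2, 5·1) = 9
f[7] = max(1·9, 2·6, 3·4, 4·3, 5·2, 6·1) = 12
f[8] = max(1·12, 2·9, 3·6, …, 6·2, 7·1) = 18
f[9] = max(1·18, 2·12, 3·9, …, 7·2, 8·1) = 27
One optimal split: 3 + 3 + 3; product 3·3·3 = 27.

27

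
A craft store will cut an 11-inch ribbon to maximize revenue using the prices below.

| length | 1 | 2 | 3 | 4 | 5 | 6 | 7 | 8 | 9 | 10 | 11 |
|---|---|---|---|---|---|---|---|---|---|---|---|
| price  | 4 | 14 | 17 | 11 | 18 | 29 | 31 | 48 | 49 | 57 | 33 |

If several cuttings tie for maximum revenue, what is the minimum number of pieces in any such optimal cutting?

6

Consider every possible first cut. r[k] is the best of p[i]+r[k−i] over all sellable i≤k.
r[1] = 4
r[2] = max(4+4, 14+0) = 14
r[3] = max(4+14, 14+4, 17+0) = 18
r[4] = max(4+18, 14+14, 17+4, 11+0) = 28
r[5] = max(4+28, 14+18, 17+14, 11+4, 18+0) = 32
r[6] = max(4+32, 14+28, 17+18, 11+14, 18+4, 29+0) = 42
r[7] = max(4+42, 14+32, 17+28, …, 29+4, 31+0) = 46
r[8] = max(4+46, 14+42, 17+32, …, 31+4, 48+0) = 56
r[9] = max(4+56, 14+46, 17+42, …, 48+4, 49+0) = 60
r[10] = max(4+60, 14+56, 17+46, …, 49+4, 57+0) = 70
r[11] = max(4+70, 14+60, 17+56, …, 57+4, 33+0) = 74
Maximum revenue is ¢74.
Now minimize piece count subject to staying optimal: for each k, pieces[k] = 1 + min over i with p[i]+r[k−i]=r[k] of pieces[k−i].
pieces[8] = 4
pieces[9] = 5
pieces[10] = 5
pieces[11] = 6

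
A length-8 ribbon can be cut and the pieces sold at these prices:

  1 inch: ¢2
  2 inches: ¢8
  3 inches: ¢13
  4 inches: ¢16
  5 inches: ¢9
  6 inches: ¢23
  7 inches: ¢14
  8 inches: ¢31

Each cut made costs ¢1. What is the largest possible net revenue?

32

Build v[k] bottom-up: v[k] = max over allowed piece i of (p[i] + v[k−i]) − 1 per cut.
v[1] = 2
v[2] = 8
v[3] = 13
v[4] = 16
v[5] = 20  (first piece 2, then v[3]=13)
v[6] = 25  (first piece 3, then v[3]=13)
v[7] = 28  (first piece 3, then v[4]=16)
v[8] = 32  (first piece 2, then v[6]=25)
One optimal plan: pieces 3 + 3 + 2 (2 cuts) → ¢34 − ¢2 = ¢32.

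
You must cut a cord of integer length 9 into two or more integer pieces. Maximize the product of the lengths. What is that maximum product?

Let P[k] be the best product for length k (with at least one cut). For each first piece i, the rest contributes max(k−i, P[k−i]).
P[2] = 1×max(1,0) = 1×1 = 1
P[3] = max(1×2, 2×1) = 2
P[4] = max(1×3, 2×2, 3×1) = 4
P[5] = max(1×4, 2×3, 3×2, 4×1) = 6
P[6] = max(1×6, 2×4, 3×3, 4×2, 5×1) = 9
P[7] = max(1×9, 2×6, 3×4, 4×3, 5×2, 6×1) = 12
P[8] = max(1×12, 2×9, 3×6, …, 6×2, 7×1) = 18
P[9] = max(1×18, 2×12, 3×9, …, 7×2, 8×1) = 27
One optimal split: 3 + 3 + 3; product 3×3×3 = 27.

27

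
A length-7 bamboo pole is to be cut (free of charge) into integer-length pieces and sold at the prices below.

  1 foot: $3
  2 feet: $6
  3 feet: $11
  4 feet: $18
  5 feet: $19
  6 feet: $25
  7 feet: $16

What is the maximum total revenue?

Let R[k] be the best obtainable value from length k. For each k, try every first piece i and keep the best of price[i] + R[k−i].
R[1] = 3
R[2] = max(3+3, 6+0) = 6
R[3] = max(3+6, 6+3, 11+0) = 11
R[4] = max(3+11, 6+6, 11+3, 18+0) = 18
R[5] = max(3+18, 6+11, 11+6, 18+3, 19+0) = 21
R[6] = max(3+21, 6+18, 11+11, 18+6, 19+3, 25+0) = 25
R[7] = max(3+25, 6+21, 11+18, …, 25+3, 16+0) = 29
One optimal cutting: 4 + 3 → $18 + $11 = $29.

29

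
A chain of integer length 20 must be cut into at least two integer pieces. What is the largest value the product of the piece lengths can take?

1458

Let g[k] be the best product for length k (with at least one cut). For each first piece i, the rest contributes max(k−i, g[k−i]).
Small cases: g[2]=1, g[3]=2, g[4]=4, g[5]=6, g[6]=9, g[7]=12, g[8]=18, g[9]=27, g[10]=36, g[11]=54, g[12]=81.
g[13] = 2×max(11,54) = 2×54 = 108
g[14] = 2×max(12,81) = 2×81 = 162
g[15] = 3×max(12,81) = 3×81 = 243
g[16] = 2×max(14,162) = 2×162 = 324
g[17] = 2×max(15,243) = 2×243 = 486
g[18] = 3×max(15,243) = 3×243 = 729
g[19] = 2×max(17,486) = 2×486 = 972
g[20] = 2×max(18,729) = 2×729 = 1458
One optimal split: 3 + 3 + 3 + 3 + 3 + 3 + 2; product 3×3×3×3×3×3×2 = 1458.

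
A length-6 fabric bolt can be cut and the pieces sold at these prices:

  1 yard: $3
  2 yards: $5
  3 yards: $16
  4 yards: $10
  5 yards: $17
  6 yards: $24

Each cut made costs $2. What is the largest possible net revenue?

30

Let v[k] be the best obtainable value from length k. For each k, try every first piece i and keep the best of price[i] + v[k−i] minus the 2 cut fee when i<k.
v[1] = 3
v[2] = 5
v[3] = 16
v[4] = 17  (first piece 1, then v[3]=16)
v[5] = 19  (first piece 2, then v[3]=16)
v[6] = 30  (first piece 3, then v[3]=16)
One optimal plan: pieces 3 + 3 (1 cut) → $32 − $2 = $30.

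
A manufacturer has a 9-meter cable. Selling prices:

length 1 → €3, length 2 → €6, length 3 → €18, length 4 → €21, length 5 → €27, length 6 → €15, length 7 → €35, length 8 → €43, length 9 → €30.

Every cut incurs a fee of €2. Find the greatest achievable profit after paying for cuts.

50

Build v[k] bottom-up: v[k] = max over allowed piece i of (p[i] + v[k−i]) − 2 per cut.
v[1] = 3
v[2] = max(3+3-2, 6+0) = 6
v[3] = max(3+6-2, 6+3-2, 18+0) = 18
v[4] = max(3+18-2, 6+6-2, 18+3-2, 21+0) = 21
v[5] = max(3+21-2, 6+18-2, 18+6-2, 21+3-2, 27+0) = 27
v[6] = max(3+27-2, 6+21-2, 18+18-2, 21+6-2, 27+3-2, 15+0) = 34
v[7] = max(3+34-2, 6+27-2, 18+21-2, …, 15+3-2, 35+0) = 37
v[8] = max(3+37-2, 6+34-2, 18+27-2, …, 35+3-2, 43+0) = 43
v[9] = max(3+43-2, 6+37-2, 18+34-2, …, 43+3-2, 30+0) = 50
One optimal plan: pieces 3 + 3 + 3 (2 cuts) → €54 − €4 = €50.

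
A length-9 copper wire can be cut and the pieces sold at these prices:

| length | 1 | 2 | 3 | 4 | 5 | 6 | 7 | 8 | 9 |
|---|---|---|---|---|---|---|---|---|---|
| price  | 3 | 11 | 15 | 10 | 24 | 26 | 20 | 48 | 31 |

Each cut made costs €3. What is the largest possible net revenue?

Let v[k] be the best obtainable value from length k. For each k, try every first piece i and keep the best of price[i] + v[k−i] minus the 3 cut fee when i<k.
v[1] = 3
v[2] = max(3+3-3, 11+0) = 11
v[3] = max(3+11-3, 11+3-3, 15+0) = 15
v[4] = max(3+15-3, 11+11-3, 15+3-3, 10+0) = 19
v[5] = max(3+19-3, 11+15-3, 15+11-3, 10+3-3, 24+0) = 24
v[6] = max(3+24-3, 11+19-3, 15+15-3, 10+11-3, 24+3-3, 26+0) = 27
v[7] = max(3+27-3, 11+24-3, 15+19-3, …, 26+3-3, 20+0) = 32
v[8] = max(3+32-3, 11+27-3, 15+24-3, …, 20+3-3, 48+0) = 48
v[9] = max(3+48-3, 11+32-3, 15+27-3, …, 48+3-3, 31+0) = 48
One optimal plan: pieces 8 + 1 (1 cut) → €51 − €3 = €48.

48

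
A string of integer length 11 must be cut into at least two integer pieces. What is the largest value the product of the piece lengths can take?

54

Let m[k] be the best product for length k (with at least one cut). For each first piece i, the rest contributes max(k−i, m[k−i]).
m[2] = 1×max(1,0) = 1×1 = 1
m[3] = 1×max(2,1) = 1×2 = 2
m[4] = 2×max(2,1) = 2×2 = 4
m[5] = 2×max(3,2) = 2×3 = 6
m[6] = 3×max(3,2) = 3×3 = 9
m[7] = 2×max(5,6) = 2×6 = 12
m[8] = 2×max(6,9) = 2×9 = 18
m[9] = 3×max(6,9) = 3×9 = 27
m[10] = 2×max(8,18) = 2×18 = 36
m[11] = 2×max(9,27) = 2×27 = 54
One optimal split: 3 + 3 + 3 + 2; product 3×3×3×2 = 54.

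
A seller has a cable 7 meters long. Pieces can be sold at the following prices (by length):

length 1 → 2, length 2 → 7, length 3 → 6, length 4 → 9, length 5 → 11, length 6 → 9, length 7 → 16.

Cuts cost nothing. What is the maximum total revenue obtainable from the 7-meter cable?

23

Build R[k] bottom-up: R[k] = max over allowed piece i of (p[i] + R[k−i]).
R[1] = 2
R[2] = max(2+2, 7+0) = 7
R[3] = max(2+7, 7+2, 6+0) = 9
R[4] = max(2+9, 7+7, 6+2, 9+0) = 14
R[5] = max(2+14, 7+9, 6+7, 9+2, 11+0) = 16
R[6] = max(2+16, 7+14, 6+9, 9+7, 11+2, 9+0) = 21
R[7] = max(2+21, 7+16, 6+14, …, 9+2, 16+0) = 23
One optimal cutting: 2 + 2 + 2 + 1 → 7 + 7 + 7 + 2 = 23.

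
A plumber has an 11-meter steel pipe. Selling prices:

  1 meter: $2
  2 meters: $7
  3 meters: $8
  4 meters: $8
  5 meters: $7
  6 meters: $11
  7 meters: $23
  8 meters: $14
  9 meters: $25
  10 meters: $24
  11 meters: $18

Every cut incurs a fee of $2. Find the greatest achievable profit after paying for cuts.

33

Let v[k] be the best obtainable value from length k. For each k, try every first piece i and keep the best of price[i] + v[k−i] minus the 2 cut fee when i<k.
v[1] = 2
v[2] = 7
v[3] = 8
v[4] = 12  (first piece 2, then v[2]=7)
v[5] = 13  (first piece 2, then v[3]=8)
v[6] = 17  (first piece 2, then v[4]=12)
v[7] = 23
v[8] = 23  (first piece 1, then v[7]=23)
v[9] = 28  (first piece 2, then v[7]=23)
v[10] = 29  (first piece 3, then v[7]=23)
v[11] = 33  (first piece 2, then v[9]=28)
One optimal plan: pieces 7 + 2 + 2 (2 cuts) → $37 − $4 = $33.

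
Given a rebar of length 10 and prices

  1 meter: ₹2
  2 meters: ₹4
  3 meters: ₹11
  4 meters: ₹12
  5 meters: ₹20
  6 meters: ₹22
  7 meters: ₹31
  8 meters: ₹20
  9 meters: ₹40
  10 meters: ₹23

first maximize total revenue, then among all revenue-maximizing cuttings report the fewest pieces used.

2

Let r[k] be the best obtainable value from length k. For each k, try every first piece i and keep the best of price[i] + r[k−i].
r[1] = 2
r[2] = 4  (first piece 1, then r[1]=2)
r[3] = 11
r[4] = 13  (first piece 1, then r[3]=11)
r[5] = 20
r[6] = 22  (first piece 1, then r[5]=20)
r[7] = 31
r[8] = 33  (first piece 1, then r[7]=31)
r[9] = 40
r[10] = 42  (first piece 1, then r[9]=40)
Maximum revenue is ₹42.
Now minimize piece count subject to staying optimal: for each k, pieces[k] = 1 + min over i with p[i]+r[k−i]=r[k] of pieces[k−i].
pieces[7] = 1
pieces[8] = 2
pieces[9] = 1
pieces[10] = 2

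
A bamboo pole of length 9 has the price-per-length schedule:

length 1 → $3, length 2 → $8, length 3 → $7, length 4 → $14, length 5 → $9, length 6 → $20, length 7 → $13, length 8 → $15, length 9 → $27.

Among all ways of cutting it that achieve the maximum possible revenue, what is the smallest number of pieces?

5

Consider every possible first cut. r[k] is the best of p[i]+r[k−i] over all sellable i≤k.
r[1] = 3
r[2] = max(3+3, 8+0) = 8
r[3] = max(3+8, 8+3, 7+0) = 11
r[4] = max(3+11, 8+8, 7+3, 14+0) = 16
r[5] = max(3+16, 8+11, 7+8, 14+3, 9+0) = 19
r[6] = max(3+19, 8+16, 7+11, 14+8, 9+3, 20+0) = 24
r[7] = max(3+24, 8+19, 7+16, …, 20+3, 13+0) = 27
r[8] = max(3+27, 8+24, 7+19, …, 13+3, 15+0) = 32
r[9] = max(3+32, 8+27, 7+24, …, 15+3, 27+0) = 35
Maximum revenue is $35.
Now minimize piece count subject to staying optimal: for each k, pieces[k] = 1 + min over i with p[i]+r[k−i]=r[k] of pieces[k−i].
pieces[6] = 3
pieces[7] = 4
pieces[8] = 4
pieces[9] = 5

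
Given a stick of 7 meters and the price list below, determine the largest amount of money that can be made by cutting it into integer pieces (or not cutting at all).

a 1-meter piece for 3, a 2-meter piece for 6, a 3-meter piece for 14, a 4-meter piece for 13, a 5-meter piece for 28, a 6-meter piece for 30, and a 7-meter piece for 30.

Consider every possible first cut. R[k] is the best of p[i]+R[k−i] over all sellable i≤k.
R[1] = 3
R[2] = 6  (first piece 1, then R[1]=3)
R[3] = 14
R[4] = 17  (first piece 1, then R[3]=14)
R[5] = 28
R[6] = 31  (first piece 1, then R[5]=28)
R[7] = 34  (first piece 1, then R[6]=31)
One optimal cutting: 5 + 1 + 1 → 28 + 3 + 3 = 34.

34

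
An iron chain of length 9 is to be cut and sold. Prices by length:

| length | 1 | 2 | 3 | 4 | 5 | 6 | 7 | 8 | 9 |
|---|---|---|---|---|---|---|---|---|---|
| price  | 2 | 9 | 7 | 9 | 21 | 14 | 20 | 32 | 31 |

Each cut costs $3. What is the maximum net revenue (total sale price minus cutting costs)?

33

Build v[k] bottom-up: v[k] = max over allowed piece i of (p[i] + v[k−i]) − 3 per cut.
v[1] = 2
v[2] = 9
v[3] = 8  (first piece 1, then v[2]=9)
v[4] = 15  (first piece 2, then v[2]=9)
v[5] = 21
v[6] = 21  (first piece 2, then v[4]=15)
v[7] = 27  (first piece 2, then v[5]=21)
v[8] = 32
v[9] = 33  (first piece 2, then v[7]=27)
One optimal plan: pieces 5 + 2 + 2 (2 cuts) → $39 − $6 = $33.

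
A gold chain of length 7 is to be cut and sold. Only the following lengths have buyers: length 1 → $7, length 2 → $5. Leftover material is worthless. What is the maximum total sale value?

49

Let best[k] be the best obtainable value from length k. For each k, try every first piece i and keep the best of price[i] + best[k−i].
best[1] = 7
best[2] = max(7+7, 5+0) = 14
best[3] = max(7+14, 5+7) = 21
best[4] = max(7+21, 5+14) = 28
best[5] = max(7+28, 5+21) = 35
best[6] = max(7+35, 5+28) = 42
best[7] = max(7+42, 5+35) = 49
One optimal cutting: 1 + 1 + 1 + 1 + 1 + 1 + 1 → $49.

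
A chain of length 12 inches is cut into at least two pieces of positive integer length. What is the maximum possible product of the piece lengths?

Let prod[k] be the best product for length k (with at least one cut). For each first piece i, the rest contributes max(k−i, prod[k−i]).
Small cases: prod[2]=1, prod[3]=2, prod[4]=4.
prod[5] = 2×max(3,2) = 2×3 = 6
prod[6] = 3×max(3,2) = 3×3 = 9
prod[7] = 2×max(5,6) = 2×6 = 12
prod[8] = 2×max(6,9) = 2×9 = 18
prod[9] = 3×max(6,9) = 3×9 = 27
prod[10] = 2×max(8,18) = 2×18 = 36
prod[11] = 2×max(9,27) = 2×27 = 54
prod[12] = 3×max(9,27) = 3×27 = 81
One optimal split: 3 + 3 + 3 + 3; product 3×3×3×3 = 81.

81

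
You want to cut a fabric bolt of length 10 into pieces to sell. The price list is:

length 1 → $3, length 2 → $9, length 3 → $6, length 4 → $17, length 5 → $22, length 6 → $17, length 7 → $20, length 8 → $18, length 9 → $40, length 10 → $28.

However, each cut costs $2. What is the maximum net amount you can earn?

Consider every possible first cut. v[k] is the best of p[i]+v[k−i] over all sellable i≤k, charging 2 whenever i<k.
v[1] = 3
v[2] = max(3+3-2, 9+0) = 9
v[3] = max(3+9-2, 9+3-2, 6+0) = 10
v[4] = max(3+10-2, 9+9-2, 6+3-2, 17+0) = 17
v[5] = max(3+17-2, 9+10-2, 6+9-2, 17+3-2, 22+0) = 22
v[6] = max(3+22-2, 9+17-2, 6+10-2, 17+9-2, 22+3-2, 17+0) = 24
v[7] = max(3+24-2, 9+22-2, 6+17-2, …, 17+3-2, 20+0) = 29
v[8] = max(3+29-2, 9+24-2, 6+22-2, …, 20+3-2, 18+0) = 32
v[9] = max(3+32-2, 9+29-2, 6+24-2, …, 18+3-2, 40+0) = 40
v[10] = max(3+40-2, 9+32-2, 6+29-2, …, 40+3-2, 28+0) = 42
One optimal plan: pieces 5 + 5 (1 cut) → $44 − $2 = $42.

42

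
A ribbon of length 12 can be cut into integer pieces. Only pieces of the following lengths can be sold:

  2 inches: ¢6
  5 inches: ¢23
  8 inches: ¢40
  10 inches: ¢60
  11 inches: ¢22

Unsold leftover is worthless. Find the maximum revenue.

66

Build r[k] bottom-up: r[k] = max over allowed piece i of (p[i] + r[k−i]).
r[1] = 0
r[2] = 6
r[3] = 6
r[4] = 12  (first piece 2, then r[2]=6)
r[5] = 23
r[6] = 23
r[7] = 29  (first piece 2, then r[5]=23)
r[8] = 40
r[9] = 40
r[10] = 60
r[11] = 60
r[12] = 66  (first piece 2, then r[10]=60)
One optimal cutting: 10 + 2 → ¢66.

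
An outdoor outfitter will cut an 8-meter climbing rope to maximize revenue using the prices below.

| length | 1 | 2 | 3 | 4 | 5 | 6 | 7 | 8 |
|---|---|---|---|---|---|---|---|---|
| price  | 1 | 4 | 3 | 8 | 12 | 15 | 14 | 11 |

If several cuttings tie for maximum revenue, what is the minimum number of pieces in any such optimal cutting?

2

Build r[k] bottom-up: r[k] = max over allowed piece i of (p[i] + r[k−i]).
r[1] = 1
r[2] = 4
r[3] = 5  (first piece 1, then r[2]=4)
r[4] = 8  (first piece 2, then r[2]=4)
r[5] = 12
r[6] = 15
r[7] = 16  (first piece 1, then r[6]=15)
r[8] = 19  (first piece 2, then r[6]=15)
Maximum revenue is €19.
Now minimize piece count subject to staying optimal: for each k, pieces[k] = 1 + min over i with p[i]+r[k−i]=r[k] of pieces[k−i].
pieces[5] = 1
pieces[6] = 1
pieces[7] = 2
pieces[8] = 2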